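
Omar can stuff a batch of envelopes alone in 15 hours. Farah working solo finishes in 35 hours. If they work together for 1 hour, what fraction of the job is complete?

Combined rate: 1/15 + 1/35 = (7 + 3)/105 = 10/105 = 2/21 per hour.
In 1 hour they complete 1·2/21 = 2/21 of the job.

2/21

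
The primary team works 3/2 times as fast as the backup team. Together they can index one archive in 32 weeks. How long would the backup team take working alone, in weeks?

80 weeks

Let the backup team's rate be r; then the primary team's rate is (3/2)r, so together (3/2 + 1)r = (5/2)r = 1/32.
Thus r = 1/80 per week.
The backup team alone: 80 weeks; the primary team alone: 160/3 weeks.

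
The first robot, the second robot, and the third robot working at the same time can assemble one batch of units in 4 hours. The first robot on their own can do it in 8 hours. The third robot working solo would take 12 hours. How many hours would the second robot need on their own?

24 hours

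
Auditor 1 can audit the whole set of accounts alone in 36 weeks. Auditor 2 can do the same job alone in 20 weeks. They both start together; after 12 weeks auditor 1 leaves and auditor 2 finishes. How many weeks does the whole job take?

40/3 weeks

In the first 12 weeks the combined rate is 7/90, so 14/15 of the job is done, leaving 1/15.
After auditor 1 leaves the rate is 1/20 per week; the remaining 1/15 takes 4/3 weeks.
Total = 12 + 4/3 = 40/3 weeks.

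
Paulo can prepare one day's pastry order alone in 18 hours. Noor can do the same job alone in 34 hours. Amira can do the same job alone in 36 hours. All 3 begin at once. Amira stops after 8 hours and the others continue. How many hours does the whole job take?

In the first 8 hours the combined rate is 23/204, so 46/51 of the job is done, leaving 5/51.
After Amira leaves the rate is 13/153 per hour; the remaining 5/51 takes 15/13 hours.
Total = 8 + 15/13 = 119/13 hours.

119/13 hours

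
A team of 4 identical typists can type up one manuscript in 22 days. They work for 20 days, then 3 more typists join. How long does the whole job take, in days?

148/7 days

One typist does 1/88 of the job per day.
After 20 days with 4 typists, 10/11 is done (1/11 left).
With 7 typists the rate is 7/88, so the rest takes 1/11 ÷ 7/88 = 8/7 days.
Total = 20 + 8/7 = 148/7 days.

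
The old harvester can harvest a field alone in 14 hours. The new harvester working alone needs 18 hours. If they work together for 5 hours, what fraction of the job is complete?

40/63

Combined rate: 1/14 + 1/18 = (9 + 7)/126 = 16/126 = 8/63 per hour.
In 5 hours they complete 5·8/63 = 40/63 of the job.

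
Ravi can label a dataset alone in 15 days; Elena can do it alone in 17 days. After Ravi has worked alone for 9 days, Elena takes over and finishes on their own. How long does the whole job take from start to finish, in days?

In 9 days Ravi does 9/15 = 3/5 of the job, leaving 2/5.
Elena works at 1/17 per day, so finishing takes 2/5 ÷ 1/17 = 34/5 days.
Total time = 9 + 34/5 = 79/5 days.

79/5 days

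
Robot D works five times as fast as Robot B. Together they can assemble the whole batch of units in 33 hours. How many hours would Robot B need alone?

198 hours

Let Robot B's rate be r; then Robot D's rate is 5r, so together (5 + 1)r = 6r = 1/33.
Thus r = 1/198 per hour.
Robot B alone: 198 hours; Robot D alone: 198/5 hours.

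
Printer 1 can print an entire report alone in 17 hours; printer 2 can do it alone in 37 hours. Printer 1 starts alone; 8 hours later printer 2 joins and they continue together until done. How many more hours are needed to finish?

In 8 hours printer 1 does 8/17 of the job, leaving 9/17.
Printer 1 and printer 2 together work at 54/629 per hour, so finishing takes 9/17 ÷ 54/629 = 37/6 hours.

37/6 hours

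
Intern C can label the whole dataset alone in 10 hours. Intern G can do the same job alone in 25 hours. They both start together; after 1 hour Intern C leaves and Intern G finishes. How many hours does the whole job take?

In the first 1 hour the combined rate is 7/50, so 7/50 of the job is done, leaving 43/50.
After Intern C leaves the rate is 1/25 per hour; the remaining 43/50 takes 43/2 hours.
Total = 1 + 43/2 = 45/2 hours.

45/2 hours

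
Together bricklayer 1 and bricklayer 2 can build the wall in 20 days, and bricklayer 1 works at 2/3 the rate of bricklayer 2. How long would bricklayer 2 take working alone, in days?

100/3 days

Let bricklayer 2's rate be r; then bricklayer 1's rate is (2/3)r, so together (2/3 + 1)r = (5/3)r = 1/20.
Thus r = 3/100 per day.
Bricklayer 2 alone: 100/3 days; bricklayer 1 alone: 50 days.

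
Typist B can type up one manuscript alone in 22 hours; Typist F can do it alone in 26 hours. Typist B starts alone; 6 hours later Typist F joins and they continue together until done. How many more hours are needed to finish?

In 6 hours Typist B does 6/22 = 3/11 of the job, leaving 8/11.
Typist B and Typist F together work at 12/143 per hour, so finishing takes 8/11 ÷ 12/143 = 26/3 hours.

26/3 hours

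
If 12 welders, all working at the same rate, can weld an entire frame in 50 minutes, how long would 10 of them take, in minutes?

Total work is 12·50 = 600 welder-minutes.
With 10 welders: 600/10 = 60 minutes.

60 minutes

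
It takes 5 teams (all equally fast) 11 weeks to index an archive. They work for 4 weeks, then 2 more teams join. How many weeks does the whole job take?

One team does 1/55 of the job per week.
After 4 weeks with 5 teams, 4/11 is done (7/11 left).
With 7 teams the rate is 7/55, so the rest takes 7/11 ÷ 7/55 = 5 weeks.
Total = 4 + 5 = 9 weeks.

9 weeks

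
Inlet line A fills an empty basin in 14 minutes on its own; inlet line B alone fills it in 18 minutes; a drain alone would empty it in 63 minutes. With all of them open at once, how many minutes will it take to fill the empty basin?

Net rate = 1/14 + 1/18 − 1/63 = (9 + 7 − 2)/126 = 14/126 = 1/9 per minute.
Filling time = 1 ÷ (1/9) = 9 minutes.

9 minutes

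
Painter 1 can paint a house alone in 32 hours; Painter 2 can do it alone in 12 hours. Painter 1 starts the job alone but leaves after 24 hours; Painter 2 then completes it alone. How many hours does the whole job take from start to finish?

In 24 hours Painter 1 does 24/32 = 3/4 of the job, leaving 1/4.
Painter 2 works at 1/12 per hour, so finishing takes 1/4 ÷ 1/12 = 3 hours.
Total time = 24 + 3 = 27 hours.

27 hours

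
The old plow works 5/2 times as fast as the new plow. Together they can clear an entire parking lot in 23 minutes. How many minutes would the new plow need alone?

161/2 minutes

Let the new plow's rate be r; then the old plow's rate is (5/2)r, so together (5/2 + 1)r = (7/2)r = 1/23.
Thus r = 2/161 per minute.
The new plow alone: 161/2 minutes; the old plow alone: 161/5 minutes.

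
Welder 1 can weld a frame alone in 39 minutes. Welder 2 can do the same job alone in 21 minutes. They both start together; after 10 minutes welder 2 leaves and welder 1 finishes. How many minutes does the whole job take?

143/7 minutes

In the first 10 minutes the combined rate is 20/273, so 200/273 of the job is done, leaving 73/273.
After welder 2 leaves the rate is 1/39 per minute; the remaining 73/273 takes 73/7 minutes.
Total = 10 + 73/7 = 143/7 minutes.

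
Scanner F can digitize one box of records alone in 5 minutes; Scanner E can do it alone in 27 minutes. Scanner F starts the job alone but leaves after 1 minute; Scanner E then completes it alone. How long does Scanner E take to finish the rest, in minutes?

In 1 minute Scanner F does 1/5 of the job, leaving 4/5.
Scanner E works at 1/27 per minute, so finishing takes 4/5 ÷ 1/27 = 108/5 minutes.

108/5 minutes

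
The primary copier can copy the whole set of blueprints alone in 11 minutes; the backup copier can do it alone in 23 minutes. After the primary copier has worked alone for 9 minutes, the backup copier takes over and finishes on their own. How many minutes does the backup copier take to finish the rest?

46/11 minutes

In 9 minutes the primary copier does 9/11 of the job, leaving 2/11.
The backup copier works at 1/23 per minute, so finishing takes 2/11 ÷ 1/23 = 46/11 minutes.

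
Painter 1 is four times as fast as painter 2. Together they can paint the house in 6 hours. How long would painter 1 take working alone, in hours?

15/2 hours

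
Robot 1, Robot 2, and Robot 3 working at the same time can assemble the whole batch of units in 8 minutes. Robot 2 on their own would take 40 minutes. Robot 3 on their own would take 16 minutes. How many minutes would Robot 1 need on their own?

Combined rate is 1/8 per minute.
Known contribution: 1/40 + 1/16 = (2 + 5)/80 = 7/80 per minute.
So Robot 1's rate is 1/8 − 7/80 = 3/80, meaning 80/3 minutes alone.

80/3 minutes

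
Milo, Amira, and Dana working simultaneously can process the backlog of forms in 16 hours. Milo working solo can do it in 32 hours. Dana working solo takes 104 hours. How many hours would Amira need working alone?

Combined rate is 1/16 per hour.
Known contribution: 1/32 + 1/104 = (13 + 4)/416 = 17/416 per hour.
So Amira's rate is 1/16 − 17/416 = 9/416, meaning 416/9 hours alone.

416/9 hours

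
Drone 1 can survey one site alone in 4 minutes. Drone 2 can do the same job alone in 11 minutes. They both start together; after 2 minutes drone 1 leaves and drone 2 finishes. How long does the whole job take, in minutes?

In the first 2 minutes the combined rate is 15/44, so 15/22 of the job is done, leaving 7/22.
After drone 1 leaves the rate is 1/11 per minute; the remaining 7/22 takes 7/2 minutes.
Total = 2 + 7/2 = 11/2 minutes.

11/2 minutes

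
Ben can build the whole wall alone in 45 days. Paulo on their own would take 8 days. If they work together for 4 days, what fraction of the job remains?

Combined rate: 1/45 + 1/8 = (8 + 45)/360 = 53/360 per day.
In 4 days they complete 4·53/360 = 53/90 of the job.
So 37/90 remains.

37/90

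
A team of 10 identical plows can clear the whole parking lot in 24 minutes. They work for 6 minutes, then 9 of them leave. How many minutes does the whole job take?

186 minutes

One plow does 1/240 of the job per minute.
After 6 minutes with 10 plows, 1/4 is done (3/4 left).
With 1 plow the rate is 1/240, so the rest takes 3/4 ÷ 1/240 = 180 minutes.
Total = 6 + 180 = 186 minutes.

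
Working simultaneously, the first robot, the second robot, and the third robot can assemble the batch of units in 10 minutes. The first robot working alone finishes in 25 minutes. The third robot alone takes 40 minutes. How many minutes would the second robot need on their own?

Combined rate is 1/10 per minute.
Known contribution: 1/25 + 1/40 = (8 + 5)/200 = 13/200 per minute.
So the second robot's rate is 1/10 − 13/200 = 7/200, meaning 200/7 minutes alone.

200/7 minutes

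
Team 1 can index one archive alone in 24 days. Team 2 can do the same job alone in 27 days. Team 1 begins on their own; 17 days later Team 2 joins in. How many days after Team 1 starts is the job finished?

352/17 days

In the first 17 days Team 1 alone does 17/24 of the job, leaving 7/24.
Once everyone is working, combined rate: 1/24 + 1/27 = (9 + 8)/216 = 17/216 per day.
Remaining 7/24 at 17/216 per day takes 63/17 days.
Total from the start = 17 + 63/17 = 352/17 days.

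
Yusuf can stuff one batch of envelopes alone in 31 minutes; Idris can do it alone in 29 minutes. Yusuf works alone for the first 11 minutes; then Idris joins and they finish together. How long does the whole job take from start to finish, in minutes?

62/3 minutes

In 11 minutes Yusuf does 11/31 of the job, leaving 20/31.
Yusuf and Idris together work at 60/899 per minute, so finishing takes 20/31 ÷ 60/899 = 29/3 minutes.
Total time = 11 + 29/3 = 62/3 minutes.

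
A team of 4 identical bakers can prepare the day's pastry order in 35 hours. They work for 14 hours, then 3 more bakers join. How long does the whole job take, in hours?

26 hours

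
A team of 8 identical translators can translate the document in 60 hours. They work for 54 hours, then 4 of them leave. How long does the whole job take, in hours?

66 hours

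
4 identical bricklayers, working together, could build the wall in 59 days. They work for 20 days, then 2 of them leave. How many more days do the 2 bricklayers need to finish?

78 days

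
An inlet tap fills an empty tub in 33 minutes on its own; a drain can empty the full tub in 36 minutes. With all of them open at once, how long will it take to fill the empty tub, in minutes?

Net rate = 1/33 − 1/36 = (12 − 11)/396 = 1/396 per minute.
Filling time = 1 ÷ (1/396) = 396 minutes.

396 minutes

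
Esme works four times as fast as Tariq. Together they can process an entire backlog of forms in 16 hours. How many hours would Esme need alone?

Let Tariq's rate be r; then Esme's rate is 4r, so together (4 + 1)r = 5r = 1/16.
Thus r = 1/80 per hour.
Tariq alone: 80 hours; Esme alone: 20 hours.

20 hours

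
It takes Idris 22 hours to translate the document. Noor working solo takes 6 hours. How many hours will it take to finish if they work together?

Combined rate: 1/22 + 1/6 = (3 + 11)/66 = 14/66 = 7/33 per hour.
Time = 1 ÷ (7/33) = 33/7 hours.

33/7 hours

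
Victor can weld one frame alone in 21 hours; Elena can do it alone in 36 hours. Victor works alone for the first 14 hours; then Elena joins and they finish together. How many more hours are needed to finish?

In 14 hours Victor does 14/21 = 2/3 of the job, leaving 1/3.
Victor and Elena together work at 19/252 per hour, so finishing takes 1/3 ÷ 19/252 = 84/19 hours.

84/19 hours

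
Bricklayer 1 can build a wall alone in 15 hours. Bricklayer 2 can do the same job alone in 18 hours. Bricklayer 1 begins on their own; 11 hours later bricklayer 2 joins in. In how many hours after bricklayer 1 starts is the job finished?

145/11 hours

In the first 11 hours bricklayer 1 alone does 11/15 of the job, leaving 4/15.
Once everyone is working, combined rate: 1/15 + 1/18 = (6 + 5)/90 = 11/90 per hour.
Remaining 4/15 at 11/90 per hour takes 24/11 hours.
Total from the start = 11 + 24/11 = 145/11 hours.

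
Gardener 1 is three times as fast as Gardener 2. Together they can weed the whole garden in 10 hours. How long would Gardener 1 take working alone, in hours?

Let Gardener 2's rate be r; then Gardener 1's rate is 3r, so together (3 + 1)r = 4r = 1/10.
Thus r = 1/40 per hour.
Gardener 2 alone: 40 hours; Gardener 1 alone: 40/3 hours.

40/3 hours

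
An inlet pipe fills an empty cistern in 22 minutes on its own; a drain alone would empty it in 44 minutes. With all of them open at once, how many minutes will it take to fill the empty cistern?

44 minutes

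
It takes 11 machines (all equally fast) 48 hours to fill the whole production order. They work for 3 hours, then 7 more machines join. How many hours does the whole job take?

61/2 hours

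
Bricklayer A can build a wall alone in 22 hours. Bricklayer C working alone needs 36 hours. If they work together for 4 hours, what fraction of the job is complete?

Combined rate: 1/22 + 1/36 = (18 + 11)/396 = 29/396 per hour.
In 4 hours they complete 4·29/396 = 29/99 of the job.

29/99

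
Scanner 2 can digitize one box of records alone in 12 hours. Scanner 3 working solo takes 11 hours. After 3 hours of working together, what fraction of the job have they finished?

Combined rate: 1/12 + 1/11 = (11 + 12)/132 = 23/132 per hour.
In 3 hours they complete 3·23/132 = 23/44 of the job.

23/44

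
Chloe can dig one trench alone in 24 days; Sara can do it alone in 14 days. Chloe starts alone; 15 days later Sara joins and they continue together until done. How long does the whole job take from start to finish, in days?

348/19 days

In 15 days Chloe does 15/24 = 5/8 of the job, leaving 3/8.
Chloe and Sara together work at 19/168 per day, so finishing takes 3/8 ÷ 19/168 = 63/19 days.
Total time = 15 + 63/19 = 348/19 days.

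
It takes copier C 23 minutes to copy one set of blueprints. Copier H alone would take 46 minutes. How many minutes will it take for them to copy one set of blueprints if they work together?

46/3 minutes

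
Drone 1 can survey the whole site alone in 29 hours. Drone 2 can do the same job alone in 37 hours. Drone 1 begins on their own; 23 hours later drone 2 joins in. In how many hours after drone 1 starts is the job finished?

290/11 hours

In the first 23 hours drone 1 alone does 23/29 of the job, leaving 6/29.
Once everyone is working, combined rate: 1/29 + 1/37 = (37 + 29)/1073 = 66/1073 per hour.
Remaining 6/29 at 66/1073 per hour takes 37/11 hours.
Total from the start = 23 + 37/11 = 290/11 hours.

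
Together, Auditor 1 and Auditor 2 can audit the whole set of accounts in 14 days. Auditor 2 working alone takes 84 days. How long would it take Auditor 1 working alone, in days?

84/5 days

Combined rate is 1/14 per day.
Known contribution: 1/84 per day.
So Auditor 1's rate is 1/14 − 1/84 = 5/84, meaning 84/5 days alone.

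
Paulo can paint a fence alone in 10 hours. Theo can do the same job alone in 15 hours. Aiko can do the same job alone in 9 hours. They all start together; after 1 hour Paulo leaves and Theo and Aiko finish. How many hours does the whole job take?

81/16 hours

In the first 1 hour the combined rate is 5/18, so 5/18 of the job is done, leaving 13/18.
After Paulo leaves the rate is 8/45 per hour; the remaining 13/18 takes 65/16 hours.
Total = 1 + 65/16 = 81/16 hours.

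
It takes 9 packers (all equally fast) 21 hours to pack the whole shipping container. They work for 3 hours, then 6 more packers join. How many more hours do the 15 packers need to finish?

One packer does 1/189 of the job per hour.
After 3 hours with 9 packers, 1/7 is done (6/7 left).
With 15 packers the rate is 15/189 = 5/63, so the rest takes 6/7 ÷ 5/63 = 54/5 hours.

54/5 hours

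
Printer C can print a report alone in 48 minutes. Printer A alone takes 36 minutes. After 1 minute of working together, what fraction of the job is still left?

Combined rate: 1/48 + 1/36 = (3 + 4)/144 = 7/144 per minute.
In 1 minute they complete 1·7/144 = 7/144 of the job.
So 137/144 remains.

137/144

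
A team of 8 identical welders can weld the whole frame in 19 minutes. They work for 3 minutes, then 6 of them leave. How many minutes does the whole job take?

67 minutes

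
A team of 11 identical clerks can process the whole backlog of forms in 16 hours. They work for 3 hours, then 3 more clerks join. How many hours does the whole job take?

185/14 hours

One clerk does 1/176 of the job per hour.
After 3 hours with 11 clerks, 3/16 is done (13/16 left).
With 14 clerks the rate is 14/176 = 7/88, so the rest takes 13/16 ÷ 7/88 = 143/14 hours.
Total = 3 + 143/14 = 185/14 hours.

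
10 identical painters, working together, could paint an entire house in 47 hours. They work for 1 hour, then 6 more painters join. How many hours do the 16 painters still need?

115/4 hours

One painter does 1/470 of the job per hour.
After 1 hour with 10 painters, 1/47 is done (46/47 left).
With 16 painters the rate is 16/470 = 8/235, so the rest takes 46/47 ÷ 8/235 = 115/4 hours.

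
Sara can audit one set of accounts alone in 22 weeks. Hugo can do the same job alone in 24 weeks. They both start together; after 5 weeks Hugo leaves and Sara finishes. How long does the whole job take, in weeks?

209/12 weeks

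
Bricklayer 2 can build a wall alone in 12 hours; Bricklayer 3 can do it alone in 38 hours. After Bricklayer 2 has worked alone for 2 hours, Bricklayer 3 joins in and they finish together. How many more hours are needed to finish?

In 2 hours Bricklayer 2 does 2/12 = 1/6 of the job, leaving 5/6.
Bricklayer 2 and Bricklayer 3 together work at 25/228 per hour, so finishing takes 5/6 ÷ 25/228 = 38/5 hours.

38/5 hours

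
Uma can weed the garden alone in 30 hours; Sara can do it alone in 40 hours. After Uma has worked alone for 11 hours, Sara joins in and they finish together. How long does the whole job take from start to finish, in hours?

153/7 hours

In 11 hours Uma does 11/30 of the job, leaving 19/30.
Uma and Sara together work at 7/120 per hour, so finishing takes 19/30 ÷ 7/120 = 76/7 hours.
Total time = 11 + 76/7 = 153/7 hours.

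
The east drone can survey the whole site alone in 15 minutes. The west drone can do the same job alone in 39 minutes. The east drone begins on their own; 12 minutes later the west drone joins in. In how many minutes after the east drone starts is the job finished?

In the first 12 minutes the east drone alone does 12/15 = 4/5 of the job, leaving 1/5.
Once everyone is working, combined rate: 1/15 + 1/39 = (13 + 5)/195 = 18/195 = 6/65 per minute.
Remaining 1/5 at 6/65 per minute takes 13/6 minutes.
Total from the start = 12 + 13/6 = 85/6 minutes.

85/6 minutes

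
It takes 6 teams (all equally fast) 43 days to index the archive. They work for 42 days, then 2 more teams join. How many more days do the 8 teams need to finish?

One team does 1/258 of the job per day.
After 42 days with 6 teams, 42/43 is done (1/43 left).
With 8 teams the rate is 8/258 = 4/129, so the rest takes 1/43 ÷ 4/129 = 3/4 days.

3/4 days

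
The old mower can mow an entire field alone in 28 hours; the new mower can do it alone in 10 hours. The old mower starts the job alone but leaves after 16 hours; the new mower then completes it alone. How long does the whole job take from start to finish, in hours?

142/7 hours

In 16 hours the old mower does 16/28 = 4/7 of the job, leaving 3/7.
The new mower works at 1/10 per hour, so finishing takes 3/7 ÷ 1/10 = 30/7 hours.
Total time = 16 + 30/7 = 142/7 hours.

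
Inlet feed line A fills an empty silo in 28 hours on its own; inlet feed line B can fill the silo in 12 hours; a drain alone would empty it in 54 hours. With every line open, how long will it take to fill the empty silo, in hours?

189/19 hours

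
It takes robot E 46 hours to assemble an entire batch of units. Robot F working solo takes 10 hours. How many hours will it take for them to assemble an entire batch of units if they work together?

Combined rate: 1/46 + 1/10 = (5 + 23)/230 = 28/230 = 14/115 per hour.
Time = 1 ÷ (14/115) = 115/14 hours.

115/14 hours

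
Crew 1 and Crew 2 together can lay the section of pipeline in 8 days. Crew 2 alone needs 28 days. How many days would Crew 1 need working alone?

56/5 days

Combined rate is 1/8 per day.
Known contribution: 1/28 per day.
So Crew 1's rate is 1/8 − 1/28 = 5/56, meaning 56/5 days alone.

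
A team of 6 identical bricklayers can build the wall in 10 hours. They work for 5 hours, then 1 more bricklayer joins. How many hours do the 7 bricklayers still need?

30/7 hours

One bricklayer does 1/60 of the job per hour.
After 5 hours with 6 bricklayers, 1/2 is done (1/2 left).
With 7 bricklayers the rate is 7/60, so the rest takes 1/2 ÷ 7/60 = 30/7 hours.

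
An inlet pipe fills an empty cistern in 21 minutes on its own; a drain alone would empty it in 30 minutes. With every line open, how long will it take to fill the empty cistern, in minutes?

Net rate = 1/21 − 1/30 = (10 − 7)/210 = 3/210 = 1/70 per minute.
Filling time = 1 ÷ (1/70) = 70 minutes.

70 minutes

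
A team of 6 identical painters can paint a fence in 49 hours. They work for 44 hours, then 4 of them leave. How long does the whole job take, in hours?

59 hours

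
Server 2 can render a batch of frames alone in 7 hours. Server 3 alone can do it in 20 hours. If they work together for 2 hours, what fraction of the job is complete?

27/70

Combined rate: 1/7 + 1/20 = (20 + 7)/140 = 27/140 per hour.
In 2 hours they complete 2·27/140 = 27/70 of the job.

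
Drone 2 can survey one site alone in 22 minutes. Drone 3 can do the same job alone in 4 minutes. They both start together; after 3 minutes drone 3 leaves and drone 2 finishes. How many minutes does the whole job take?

In the first 3 minutes the combined rate is 13/44, so 39/44 of the job is done, leaving 5/44.
After drone 3 leaves the rate is 1/22 per minute; the remaining 5/44 takes 5/2 minutes.
Total = 3 + 5/2 = 11/2 minutes.

11/2 minutes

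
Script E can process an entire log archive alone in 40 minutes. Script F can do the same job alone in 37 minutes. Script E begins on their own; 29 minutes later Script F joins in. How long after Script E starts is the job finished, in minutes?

240/7 minutes

In the first 29 minutes Script E alone does 29/40 of the job, leaving 11/40.
Once everyone is working, combined rate: 1/40 + 1/37 = (37 + 40)/1480 = 77/1480 per minute.
Remaining 11/40 at 77/1480 per minute takes 37/7 minutes.
Total from the start = 29 + 37/7 = 240/7 minutes.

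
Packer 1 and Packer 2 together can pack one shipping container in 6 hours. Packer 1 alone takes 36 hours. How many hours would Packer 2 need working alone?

36/5 hours

Combined rate is 1/6 per hour.
Known contribution: 1/36 per hour.
So Packer 2's rate is 1/6 − 1/36 = 5/36, meaning 36/5 hours alone.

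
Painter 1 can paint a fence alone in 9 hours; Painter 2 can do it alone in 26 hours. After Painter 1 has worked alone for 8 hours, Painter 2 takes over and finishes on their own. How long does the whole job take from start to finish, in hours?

In 8 hours Painter 1 does 8/9 of the job, leaving 1/9.
Painter 2 works at 1/26 per hour, so finishing takes 1/9 ÷ 1/26 = 26/9 hours.
Total time = 8 + 26/9 = 98/9 hours.

98/9 hours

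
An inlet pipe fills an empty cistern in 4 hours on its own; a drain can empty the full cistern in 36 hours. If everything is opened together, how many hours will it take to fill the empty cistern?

Net rate = 1/4 − 1/36 = (9 − 1)/36 = 8/36 = 2/9 per hour.
Filling time = 1 ÷ (2/9) = 9/2 hours.

9/2 hours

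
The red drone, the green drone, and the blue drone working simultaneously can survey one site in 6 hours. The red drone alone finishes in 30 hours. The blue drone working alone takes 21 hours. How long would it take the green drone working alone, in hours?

35/3 hours

Combined rate is 1/6 per hour.
Known contribution: 1/30 + 1/21 = (7 + 10)/210 = 17/210 per hour.
So the green drone's rate is 1/6 − 17/210 = 3/35, meaning 35/3 hours alone.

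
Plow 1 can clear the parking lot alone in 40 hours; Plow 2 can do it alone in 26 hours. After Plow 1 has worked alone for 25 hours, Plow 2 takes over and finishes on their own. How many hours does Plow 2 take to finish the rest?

39/4 hours

In 25 hours Plow 1 does 25/40 = 5/8 of the job, leaving 3/8.
Plow 2 works at 1/26 per hour, so finishing takes 3/8 ÷ 1/26 = 39/4 hours.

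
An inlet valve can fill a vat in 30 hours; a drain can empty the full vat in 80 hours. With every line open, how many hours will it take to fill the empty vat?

Net rate = 1/30 − 1/80 = (8 − 3)/240 = 5/240 = 1/48 per hour.
Filling time = 1 ÷ (1/48) = 48 hours.

48 hours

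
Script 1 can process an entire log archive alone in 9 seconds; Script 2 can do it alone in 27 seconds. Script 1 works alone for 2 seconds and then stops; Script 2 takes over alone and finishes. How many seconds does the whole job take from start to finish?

In 2 seconds Script 1 does 2/9 of the job, leaving 7/9.
Script 2 works at 1/27 per second, so finishing takes 7/9 ÷ 1/27 = 21 seconds.
Total time = 2 + 21 = 23 seconds.

23 seconds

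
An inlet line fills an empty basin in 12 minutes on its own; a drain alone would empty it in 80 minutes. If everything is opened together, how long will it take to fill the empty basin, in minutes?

240/17 minutes

Net rate = 1/12 − 1/80 = (20 − 3)/240 = 17/240 per minute.
Filling time = 1 ÷ (17/240) = 240/17 minutes.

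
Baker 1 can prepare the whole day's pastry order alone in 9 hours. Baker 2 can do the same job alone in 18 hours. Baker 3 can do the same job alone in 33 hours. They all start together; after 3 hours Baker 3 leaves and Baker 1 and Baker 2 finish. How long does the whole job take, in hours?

In the first 3 hours the combined rate is 13/66, so 13/22 of the job is done, leaving 9/22.
After Baker 3 leaves the rate is 1/6 per hour; the remaining 9/22 takes 27/11 hours.
Total = 3 + 27/11 = 60/11 hours.

60/11 hours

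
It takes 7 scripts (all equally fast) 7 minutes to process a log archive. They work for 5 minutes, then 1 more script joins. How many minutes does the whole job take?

27/4 minutes

One script does 1/49 of the job per minute.
After 5 minutes with 7 scripts, 5/7 is done (2/7 left).
With 8 scripts the rate is 8/49, so the rest takes 2/7 ÷ 8/49 = 7/4 minutes.
Total = 5 + 7/4 = 27/4 minutes.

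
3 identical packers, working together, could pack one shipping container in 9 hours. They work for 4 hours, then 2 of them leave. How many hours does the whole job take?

One packer does 1/27 of the job per hour.
After 4 hours with 3 packers, 4/9 is done (5/9 left).
With 1 packer the rate is 1/27, so the rest takes 5/9 ÷ 1/27 = 15 hours.
Total = 4 + 15 = 19 hours.

19 hours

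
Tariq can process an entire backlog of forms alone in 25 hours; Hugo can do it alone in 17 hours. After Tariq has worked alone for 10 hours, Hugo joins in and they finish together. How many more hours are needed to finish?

85/14 hours

In 10 hours Tariq does 10/25 = 2/5 of the job, leaving 3/5.
Tariq and Hugo together work at 42/425 per hour, so finishing takes 3/5 ÷ 42/425 = 85/14 hours.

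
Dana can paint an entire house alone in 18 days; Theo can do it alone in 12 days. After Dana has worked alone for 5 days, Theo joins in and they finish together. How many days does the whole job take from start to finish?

51/5 days

In 5 days Dana does 5/18 of the job, leaving 13/18.
Dana and Theo together work at 5/36 per day, so finishing takes 13/18 ÷ 5/36 = 26/5 days.
Total time = 5 + 26/5 = 51/5 days.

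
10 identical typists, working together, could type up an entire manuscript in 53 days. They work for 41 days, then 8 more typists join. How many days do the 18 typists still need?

One typist does 1/530 of the job per day.
After 41 days with 10 typists, 41/53 is done (12/53 left).
With 18 typists the rate is 18/530 = 9/265, so the rest takes 12/53 ÷ 9/265 = 20/3 days.

20/3 days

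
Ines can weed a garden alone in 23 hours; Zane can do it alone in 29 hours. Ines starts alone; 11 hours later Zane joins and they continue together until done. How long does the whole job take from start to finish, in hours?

230/13 hours

In 11 hours Ines does 11/23 of the job, leaving 12/23.
Ines and Zane together work at 52/667 per hour, so finishing takes 12/23 ÷ 52/667 = 87/13 hours.
Total time = 11 + 87/13 = 230/13 hours.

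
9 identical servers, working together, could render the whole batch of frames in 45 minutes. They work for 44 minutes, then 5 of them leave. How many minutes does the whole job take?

One server does 1/405 of the job per minute.
After 44 minutes with 9 servers, 44/45 is done (1/45 left).
With 4 servers the rate is 4/405, so the rest takes 1/45 ÷ 4/405 = 9/4 minutes.
Total = 44 + 9/4 = 185/4 minutes.

185/4 minutes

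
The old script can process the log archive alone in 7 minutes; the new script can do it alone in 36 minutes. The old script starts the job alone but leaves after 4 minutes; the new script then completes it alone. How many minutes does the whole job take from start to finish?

136/7 minutes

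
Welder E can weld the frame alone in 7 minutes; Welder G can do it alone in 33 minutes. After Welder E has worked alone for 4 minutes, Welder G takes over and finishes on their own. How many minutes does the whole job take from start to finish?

127/7 minutes

In 4 minutes Welder E does 4/7 of the job, leaving 3/7.
Welder G works at 1/33 per minute, so finishing takes 3/7 ÷ 1/33 = 99/7 minutes.
Total time = 4 + 99/7 = 127/7 minutes.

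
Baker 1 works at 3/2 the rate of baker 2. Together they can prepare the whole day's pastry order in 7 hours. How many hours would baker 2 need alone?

Let baker 2's rate be r; then baker 1's rate is (3/2)r, so together (3/2 + 1)r = (5/2)r = 1/7.
Thus r = 2/35 per hour.
Baker 2 alone: 35/2 hours; baker 1 alone: 35/3 hours.

35/2 hours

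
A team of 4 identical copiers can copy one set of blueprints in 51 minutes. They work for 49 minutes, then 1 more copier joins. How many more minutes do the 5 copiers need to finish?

One copier does 1/204 of the job per minute.
After 49 minutes with 4 copiers, 49/51 is done (2/51 left).
With 5 copiers the rate is 5/204, so the rest takes 2/51 ÷ 5/204 = 8/5 minutes.

8/5 minutes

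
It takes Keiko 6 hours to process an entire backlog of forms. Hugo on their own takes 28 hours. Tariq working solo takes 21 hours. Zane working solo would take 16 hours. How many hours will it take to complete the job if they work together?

16/5 hours

Combined rate: 1/6 + 1/28 + 1/21 + 1/16 = (56 + 12 + 16 + 21)/336 = 105/336 = 5/16 per hour.
Time = 1 ÷ (5/16) = 16/5 hours.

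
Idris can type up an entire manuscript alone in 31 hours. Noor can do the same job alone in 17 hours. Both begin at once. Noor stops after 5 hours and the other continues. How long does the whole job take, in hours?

372/17 hours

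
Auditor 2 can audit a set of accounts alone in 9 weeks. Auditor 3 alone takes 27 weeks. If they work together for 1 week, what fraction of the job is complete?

Combined rate: 1/9 + 1/27 = (3 + 1)/27 = 4/27 per week.
In 1 week they complete 1·4/27 = 4/27 of the job.

4/27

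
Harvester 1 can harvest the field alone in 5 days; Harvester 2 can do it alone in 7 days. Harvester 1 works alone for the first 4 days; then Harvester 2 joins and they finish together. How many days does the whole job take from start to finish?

In 4 days Harvester 1 does 4/5 of the job, leaving 1/5.
Harvester 1 and Harvester 2 together work at 12/35 per day, so finishing takes 1/5 ÷ 12/35 = 7/12 days.
Total time = 4 + 7/12 = 55/12 days.

55/12 days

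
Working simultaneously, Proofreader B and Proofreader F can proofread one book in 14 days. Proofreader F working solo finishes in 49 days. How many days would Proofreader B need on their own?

Combined rate is 1/14 per day.
Known contribution: 1/49 per day.
So Proofreader B's rate is 1/14 − 1/49 = 5/98, meaning 98/5 days alone.

98/5 days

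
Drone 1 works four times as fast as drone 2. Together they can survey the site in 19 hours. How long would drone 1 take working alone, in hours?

95/4 hours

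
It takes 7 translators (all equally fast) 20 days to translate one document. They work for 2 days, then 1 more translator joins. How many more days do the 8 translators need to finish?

One translator does 1/140 of the job per day.
After 2 days with 7 translators, 1/10 is done (9/10 left).
With 8 translators the rate is 8/140 = 2/35, so the rest takes 9/10 ÷ 2/35 = 63/4 days.

63/4 days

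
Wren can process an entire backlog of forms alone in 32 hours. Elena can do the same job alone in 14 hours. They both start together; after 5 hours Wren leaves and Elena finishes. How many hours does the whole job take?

In the first 5 hours the combined rate is 23/224, so 115/224 of the job is done, leaving 109/224.
After Wren leaves the rate is 1/14 per hour; the remaining 109/224 takes 109/16 hours.
Total = 5 + 109/16 = 189/16 hours.

189/16 hours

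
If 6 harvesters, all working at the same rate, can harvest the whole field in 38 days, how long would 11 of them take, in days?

228/11 days

Total work is 6·38 = 228 harvester-days.
With 11 harvesters: 228/11 days.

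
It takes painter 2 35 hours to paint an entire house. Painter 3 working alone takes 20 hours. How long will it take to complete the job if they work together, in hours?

140/11 hours

Combined rate: 1/35 + 1/20 = (4 + 7)/140 = 11/140 per hour.
Time = 1 ÷ (11/140) = 140/11 hours.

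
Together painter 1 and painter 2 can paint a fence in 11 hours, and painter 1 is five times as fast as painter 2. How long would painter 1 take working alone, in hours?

66/5 hours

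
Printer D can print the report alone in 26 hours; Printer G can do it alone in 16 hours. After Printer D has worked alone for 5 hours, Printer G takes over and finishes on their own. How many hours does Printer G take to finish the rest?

168/13 hours

In 5 hours Printer D does 5/26 of the job, leaving 21/26.
Printer G works at 1/16 per hour, so finishing takes 21/26 ÷ 1/16 = 168/13 hours.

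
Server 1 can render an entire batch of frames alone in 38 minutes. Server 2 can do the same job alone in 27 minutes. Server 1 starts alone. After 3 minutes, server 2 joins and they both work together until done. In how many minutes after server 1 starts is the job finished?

228/13 minutes

In the first 3 minutes server 1 alone does 3/38 of the job, leaving 35/38.
Once everyone is working, combined rate: 1/38 + 1/27 = (27 + 38)/1026 = 65/1026 per minute.
Remaining 35/38 at 65/1026 per minute takes 189/13 minutes.
Total from the start = 3 + 189/13 = 228/13 minutes.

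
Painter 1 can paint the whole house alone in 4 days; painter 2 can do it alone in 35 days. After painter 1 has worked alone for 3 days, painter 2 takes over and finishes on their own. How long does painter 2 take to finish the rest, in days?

In 3 days painter 1 does 3/4 of the job, leaving 1/4.
Painter 2 works at 1/35 per day, so finishing takes 1/4 ÷ 1/35 = 35/4 days.

35/4 days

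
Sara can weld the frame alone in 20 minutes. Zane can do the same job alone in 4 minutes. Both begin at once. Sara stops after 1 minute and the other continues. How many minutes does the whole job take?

In the first 1 minute the combined rate is 3/10, so 3/10 of the job is done, leaving 7/10.
After Sara leaves the rate is 1/4 per minute; the remaining 7/10 takes 14/5 minutes.
Total = 1 + 14/5 = 19/5 minutes.

19/5 minutes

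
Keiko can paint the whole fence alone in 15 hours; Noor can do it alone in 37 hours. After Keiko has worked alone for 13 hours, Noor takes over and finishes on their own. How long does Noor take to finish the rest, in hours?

74/15 hours

In 13 hours Keiko does 13/15 of the job, leaving 2/15.
Noor works at 1/37 per hour, so finishing takes 2/15 ÷ 1/37 = 74/15 hours.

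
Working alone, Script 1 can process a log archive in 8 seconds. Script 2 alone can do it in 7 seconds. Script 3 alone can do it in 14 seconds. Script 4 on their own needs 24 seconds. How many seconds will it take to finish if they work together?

21/8 seconds

Combined rate: 1/8 + 1/7 + 1/14 + 1/24 = (21 + 24 + 12 + 7)/168 = 64/168 = 8/21 per second.
Time = 1 ÷ (8/21) = 21/8 seconds.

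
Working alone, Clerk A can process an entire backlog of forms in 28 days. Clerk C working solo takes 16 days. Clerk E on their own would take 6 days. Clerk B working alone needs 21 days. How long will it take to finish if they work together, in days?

16/5 days

Combined rate: 1/28 + 1/16 + 1/6 + 1/21 = (12 + 21 + 56 + 16)/336 = 105/336 = 5/16 per day.
Time = 1 ÷ (5/16) = 16/5 days.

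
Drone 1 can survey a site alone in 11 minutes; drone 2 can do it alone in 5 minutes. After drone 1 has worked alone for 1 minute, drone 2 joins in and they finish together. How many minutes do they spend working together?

25/8 minutes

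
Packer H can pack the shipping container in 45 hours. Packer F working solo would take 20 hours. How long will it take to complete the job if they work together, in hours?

Combined rate: 1/45 + 1/20 = (4 + 9)/180 = 13/180 per hour.
Time = 1 ÷ (13/180) = 180/13 hours.

180/13 hours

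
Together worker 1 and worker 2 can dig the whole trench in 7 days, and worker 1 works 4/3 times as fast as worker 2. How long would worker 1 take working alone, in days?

49/4 days

Let worker 2's rate be r; then worker 1's rate is (4/3)r, so together (4/3 + 1)r = (7/3)r = 1/7.
Thus r = 3/49 per day.
Worker 2 alone: 49/3 days; worker 1 alone: 49/4 days.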